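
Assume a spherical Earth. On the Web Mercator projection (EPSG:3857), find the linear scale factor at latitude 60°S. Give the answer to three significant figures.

The Mercator projection is conformal; its linear scale factor is the same in every direction and equals sec φ = 1/cos φ.
k = 1/cos 60° = 1/0.5000 = 2.000.

2.00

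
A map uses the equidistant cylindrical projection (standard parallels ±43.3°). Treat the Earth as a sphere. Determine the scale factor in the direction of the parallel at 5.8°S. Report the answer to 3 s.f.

The equidistant cylindrical projection with φ₀ = 43.3° has h = 1 (meridians true) and k = cos φ₀ / cos φ along parallels.
k = cos 43.3° / cos 5.8° = 0.7278/0.9949 = 0.7315.

0.732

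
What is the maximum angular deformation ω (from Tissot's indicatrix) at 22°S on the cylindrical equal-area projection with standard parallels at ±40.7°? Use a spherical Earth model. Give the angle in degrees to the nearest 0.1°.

A cylindrical equal-area projection with standard parallel φ₀ has meridian scale h = cos φ / cos φ₀ and parallel scale k = cos φ₀ / cos φ (so areas are preserved, h·k = 1).
At 22°: h = 1.223, k = 0.8177; principal scales a = 1.223, b = 0.8177.
sin(ω/2) = (a − b)/(a + b) = 0.4053/2.041 = 0.1986, so ω = 2 arcsin(0.1986) ≈ 22.9°.

22.9°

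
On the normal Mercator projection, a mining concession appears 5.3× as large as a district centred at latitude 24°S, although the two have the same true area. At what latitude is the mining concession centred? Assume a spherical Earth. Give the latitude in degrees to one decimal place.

66.6°

For equal true areas on Mercator, apparent areas scale as sec²φ, so the ratio is cos²φ₂ / cos²φ₁.
cos²φ₂ / cos²φ₁ = 5.3  ⇒  cos φ₁ = cos 24° / √5.3 = 0.9135/2.302 = 0.3968.
φ₁ = arccos(0.3968) ≈ 66.6°.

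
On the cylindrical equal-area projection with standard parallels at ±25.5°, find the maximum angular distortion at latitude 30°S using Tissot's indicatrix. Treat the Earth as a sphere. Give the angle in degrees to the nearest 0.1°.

4.7°

A cylindrical equal-area projection with standard parallel φ₀ has meridian scale h = cos φ / cos φ₀ and parallel scale k = cos φ₀ / cos φ (so areas are preserved, h·k = 1).
At 30°: h = 0.9595, k = 1.042; principal scales a = 1.042, b = 0.9595.
sin(ω/2) = (a − b)/(a + b) = 0.08272/2.002 = 0.04133, so ω = 2 arcsin(0.04133) ≈ 4.7°.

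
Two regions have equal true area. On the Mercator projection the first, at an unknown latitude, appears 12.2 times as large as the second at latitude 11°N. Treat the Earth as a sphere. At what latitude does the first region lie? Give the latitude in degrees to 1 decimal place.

73.7°

For equal true areas on Mercator, apparent areas scale as sec²φ, so the ratio is cos²φ₂ / cos²φ₁.
cos²φ₂ / cos²φ₁ = 12.2  ⇒  cos φ₁ = cos 11° / √12.2 = 0.9816/3.493 = 0.2810.
φ₁ = arccos(0.2810) ≈ 73.7°.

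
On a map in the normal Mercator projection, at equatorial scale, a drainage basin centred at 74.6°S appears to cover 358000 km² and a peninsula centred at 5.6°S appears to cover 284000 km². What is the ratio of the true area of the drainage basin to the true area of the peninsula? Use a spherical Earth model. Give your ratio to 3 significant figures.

0.0897

Mercator's areal exaggeration is sec²φ; hence true area = (apparent area) · cos²φ.
True area of drainage basin: 358000 × cos²(74.6°) = 358000 × 0.07052 = 25250 km².
True area of peninsula: 284000 × cos²(5.6°) = 284000 × 0.9905 = 281300 km².
Ratio = 25250 / 281300 ≈ 0.0897.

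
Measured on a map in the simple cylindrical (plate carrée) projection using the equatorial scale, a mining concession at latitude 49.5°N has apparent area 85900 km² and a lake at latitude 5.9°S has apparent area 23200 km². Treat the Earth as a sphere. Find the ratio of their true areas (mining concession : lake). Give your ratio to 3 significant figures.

Plate carrée has h = 1 and k = sec φ, giving areal scale sec φ; true area = (apparent area) · cos φ.
True area of mining concession: 85900 × cos(49.5°) = 85900 × 0.6494 = 55790 km².
True area of lake: 23200 × cos(5.9°) = 23200 × 0.9947 = 23080 km².
Ratio = 55790 / 23080 ≈ 2.42.

2.42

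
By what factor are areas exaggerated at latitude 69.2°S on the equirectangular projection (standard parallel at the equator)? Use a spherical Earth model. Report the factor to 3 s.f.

2.82

Plate carrée maps x = Rλ, y = Rφ. The meridian scale is h = 1 and the parallel scale is k = 1/cos φ = sec φ.
Areal scale = h·k = 1 × sec φ; at 69.2°, h = 1.000, k = 2.816, so h·k = 2.816.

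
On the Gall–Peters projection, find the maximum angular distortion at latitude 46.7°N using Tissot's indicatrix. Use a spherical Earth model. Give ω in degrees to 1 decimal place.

The Gall–Peters projection is cylindrical equal-area with φ₀ = 45°. A cylindrical equal-area projection with standard parallel φ₀ has meridian scale h = cos φ / cos φ₀ and parallel scale k = cos φ₀ / cos φ (so areas are preserved, h·k = 1).
At 46.7°: h = 0.9699, k = 1.031; principal scales a = 1.031, b = 0.9699.
sin(ω/2) = (a − b)/(a + b) = 0.06115/2.001 = 0.03056, so ω = 2 arcsin(0.03056) ≈ 3.5°.

3.5°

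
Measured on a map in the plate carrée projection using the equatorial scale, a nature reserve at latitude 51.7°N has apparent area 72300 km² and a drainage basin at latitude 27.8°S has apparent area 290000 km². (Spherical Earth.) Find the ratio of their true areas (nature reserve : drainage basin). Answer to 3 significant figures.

On the plate carrée, areal scale = h·k = 1 × sec φ, so true area = apparent × cos φ.
True area of nature reserve: 72300 × cos(51.7°) = 72300 × 0.6198 = 44810 km².
True area of drainage basin: 290000 × cos(27.8°) = 290000 × 0.8846 = 256500 km².
Ratio = 44810 / 256500 ≈ 0.175.

0.175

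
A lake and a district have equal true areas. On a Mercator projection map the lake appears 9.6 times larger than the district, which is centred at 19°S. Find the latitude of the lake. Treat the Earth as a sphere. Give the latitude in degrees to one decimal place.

72.2°

On Mercator, (apparent₁)/(apparent₂) = sec²φ₁ / sec²φ₂ when true areas are equal.
cos²φ₂ / cos²φ₁ = 9.6  ⇒  cos φ₁ = cos 19° / √9.6 = 0.9455/3.098 = 0.3052.
φ₁ = arccos(0.3052) ≈ 72.2°.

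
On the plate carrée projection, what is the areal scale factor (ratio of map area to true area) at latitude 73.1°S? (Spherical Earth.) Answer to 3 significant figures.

3.44

For the equirectangular projection with φ₀ = 0 (plate carrée), h = 1 along meridians and k = sec φ along parallels.
Areal scale = h·k = 1 × sec φ; at 73.1°, h = 1.000, k = 3.440, so h·k = 3.440.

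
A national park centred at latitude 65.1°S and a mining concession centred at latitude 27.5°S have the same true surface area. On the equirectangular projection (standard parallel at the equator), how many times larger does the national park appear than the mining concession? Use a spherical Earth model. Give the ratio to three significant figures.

Plate carrée maps x = Rλ, y = Rφ. The meridian scale is h = 1 and the parallel scale is k = 1/cos φ = sec φ.
Areal scale at 65.1°: h·k = 1.000 × 2.375 = 2.375.
Areal scale at 27.5°: h·k = 1.000 × 1.127 = 1.127.
Ratio = 2.375/1.127 ≈ 2.11.

2.11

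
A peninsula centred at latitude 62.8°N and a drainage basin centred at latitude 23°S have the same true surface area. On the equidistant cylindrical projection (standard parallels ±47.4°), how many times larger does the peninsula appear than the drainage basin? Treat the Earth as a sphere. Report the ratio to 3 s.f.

2.01

With standard parallel φ₀ = 47.4°, the equirectangular projection gives x = Rλ cos φ₀, y = Rφ, so h = 1 and k = cos 47.4° / cos φ.
Areal scale at 62.8°: h·k = 1.000 × 1.481 = 1.481.
Areal scale at 23°: h·k = 1.000 × 0.7353 = 0.7353.
Ratio = 1.481/0.7353 ≈ 2.01.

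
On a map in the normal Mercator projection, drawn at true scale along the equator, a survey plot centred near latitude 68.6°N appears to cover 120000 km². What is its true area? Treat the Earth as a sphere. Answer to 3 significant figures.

For Mercator, h = k = sec φ (a conformal cylindrical projection has a single point scale, 1/cos φ).
Areal scale = k² = sec²φ = 1/cos²(68.6°) = 1/0.3649² = 7.511.
True area = apparent / (areal scale) = 120000 / 7.511 ≈ 16000 km².

16000 km²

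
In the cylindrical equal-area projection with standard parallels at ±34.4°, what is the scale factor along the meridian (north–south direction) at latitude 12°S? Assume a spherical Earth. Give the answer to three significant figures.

For cylindrical equal-area with standard parallel φ₀, h = cos φ / cos φ₀ and k = cos φ₀ / cos φ, so h·k = 1.
h = cos 12° / cos 34.4° = 0.9781/0.8251 = 1.185.

1.19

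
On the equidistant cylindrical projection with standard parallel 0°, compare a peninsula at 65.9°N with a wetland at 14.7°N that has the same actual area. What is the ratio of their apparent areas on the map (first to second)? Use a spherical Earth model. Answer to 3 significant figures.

Plate carrée maps x = Rλ, y = Rφ. The meridian scale is h = 1 and the parallel scale is k = 1/cos φ = sec φ.
Areal scale at 65.9°: h·k = 1.000 × 2.449 = 2.449.
Areal scale at 14.7°: h·k = 1.000 × 1.034 = 1.034.
Ratio = 2.449/1.034 ≈ 2.37.

2.37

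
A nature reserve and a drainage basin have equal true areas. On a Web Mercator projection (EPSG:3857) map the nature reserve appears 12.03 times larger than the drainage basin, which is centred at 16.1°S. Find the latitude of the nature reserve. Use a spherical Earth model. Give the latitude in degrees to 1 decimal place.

73.9°

For equal true areas on Mercator, apparent areas scale as sec²φ, so the ratio is cos²φ₂ / cos²φ₁.
cos²φ₂ / cos²φ₁ = 12.03  ⇒  cos φ₁ = cos 16.1° / √12.03 = 0.9608/3.468 = 0.2770.
φ₁ = arccos(0.2770) ≈ 73.9°.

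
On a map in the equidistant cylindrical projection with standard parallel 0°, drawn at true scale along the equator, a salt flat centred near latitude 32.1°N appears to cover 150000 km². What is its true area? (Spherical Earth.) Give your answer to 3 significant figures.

For the equirectangular projection with φ₀ = 0 (plate carrée), h = 1 along meridians and k = sec φ along parallels.
Areal scale = h·k = 1 × sec φ; at 32.1°, h = 1.000, k = 1.180, so h·k = 1.180.
True area = apparent / (areal scale) = 150000 / 1.180 ≈ 127000 km².

127000 km²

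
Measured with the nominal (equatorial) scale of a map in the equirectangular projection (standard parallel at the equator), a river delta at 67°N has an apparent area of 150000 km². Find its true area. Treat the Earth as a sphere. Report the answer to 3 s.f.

Plate carrée maps x = Rλ, y = Rφ. The meridian scale is h = 1 and the parallel scale is k = 1/cos φ = sec φ.
Areal scale = h·k = 1 × sec φ; at 67°, h = 1.000, k = 2.559, so h·k = 2.559.
True area = apparent / (areal scale) = 150000 / 2.559 ≈ 58600 km².

58600 km²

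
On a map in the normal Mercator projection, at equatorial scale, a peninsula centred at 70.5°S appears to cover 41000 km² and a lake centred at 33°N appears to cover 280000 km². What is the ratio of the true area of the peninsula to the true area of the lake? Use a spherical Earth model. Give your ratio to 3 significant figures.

0.0232

Since Mercator area scale is 1/cos²φ, the true area equals the apparent area multiplied by cos²φ.
True area of peninsula: 41000 × cos²(70.5°) = 41000 × 0.1114 = 4569 km².
True area of lake: 280000 × cos²(33°) = 280000 × 0.7034 = 196900 km².
Ratio = 4569 / 196900 ≈ 0.0232.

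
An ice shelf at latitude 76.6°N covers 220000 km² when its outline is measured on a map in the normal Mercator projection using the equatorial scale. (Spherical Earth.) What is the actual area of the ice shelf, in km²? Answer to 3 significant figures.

For Mercator, h = k = sec φ (a conformal cylindrical projection has a single point scale, 1/cos φ).
Areal scale = k² = sec²φ = 1/cos²(76.6°) = 1/0.2317² = 18.62.
True area = apparent / (areal scale) = 220000 / 18.62 ≈ 11800 km².

11800 km²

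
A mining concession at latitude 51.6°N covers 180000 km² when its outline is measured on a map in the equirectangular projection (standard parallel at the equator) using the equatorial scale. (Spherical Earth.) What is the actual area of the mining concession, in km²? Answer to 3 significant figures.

112000 km²

Plate carrée maps x = Rλ, y = Rφ. The meridian scale is h = 1 and the parallel scale is k = 1/cos φ = sec φ.
Areal scale = h·k = 1 × sec φ; at 51.6°, h = 1.000, k = 1.610, so h·k = 1.610.
True area = apparent / (areal scale) = 180000 / 1.610 ≈ 112000 km².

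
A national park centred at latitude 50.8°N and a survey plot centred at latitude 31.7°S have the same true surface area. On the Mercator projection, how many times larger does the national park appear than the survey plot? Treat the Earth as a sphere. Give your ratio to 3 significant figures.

Mercator areal scale is sec²φ.
At 50.8°: sec²(50.8°) = 1/0.6320² = 2.503.
At 31.7°: sec²(31.7°) = 1/0.8508² = 1.381.
Ratio = 2.503/1.381 = cos²(31.7°)/cos²(50.8°) ≈ 1.81.

1.81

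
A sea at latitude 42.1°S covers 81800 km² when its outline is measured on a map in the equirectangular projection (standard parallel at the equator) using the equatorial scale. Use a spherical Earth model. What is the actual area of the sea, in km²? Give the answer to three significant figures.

In the plate carrée (x = Rλ, y = Rφ), meridians are true-scale (h = 1) and parallels are stretched by k = sec φ.
Areal scale = h·k = 1 × sec φ; at 42.1°, h = 1.000, k = 1.348, so h·k = 1.348.
True area = apparent / (areal scale) = 81800 / 1.348 ≈ 60700 km².

60700 km²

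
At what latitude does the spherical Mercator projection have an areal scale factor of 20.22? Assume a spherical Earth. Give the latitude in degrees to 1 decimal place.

77.2°

Mercator areal scale is sec²φ.
sec²φ = 20.22  ⇒  cos²φ = 0.04946  ⇒  cos φ = 0.2224.
φ = arccos(0.2224) ≈ 77.2°.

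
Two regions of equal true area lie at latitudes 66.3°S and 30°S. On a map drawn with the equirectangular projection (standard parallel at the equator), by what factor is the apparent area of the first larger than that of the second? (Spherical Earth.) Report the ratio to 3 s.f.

For the equirectangular projection with φ₀ = 0 (plate carrée), h = 1 along meridians and k = sec φ along parallels.
Areal scale at 66.3°: h·k = 1.000 × 2.488 = 2.488.
Areal scale at 30°: h·k = 1.000 × 1.155 = 1.155.
Ratio = 2.488/1.155 ≈ 2.15.

2.15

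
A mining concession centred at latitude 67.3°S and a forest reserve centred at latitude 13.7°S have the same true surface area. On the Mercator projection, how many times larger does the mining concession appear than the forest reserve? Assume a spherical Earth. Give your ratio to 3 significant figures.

Mercator areal scale is sec²φ.
At 67.3°: sec²(67.3°) = 1/0.3859² = 6.715.
At 13.7°: sec²(13.7°) = 1/0.9715² = 1.059.
Ratio = 6.715/1.059 = cos²(13.7°)/cos²(67.3°) ≈ 6.34.

6.34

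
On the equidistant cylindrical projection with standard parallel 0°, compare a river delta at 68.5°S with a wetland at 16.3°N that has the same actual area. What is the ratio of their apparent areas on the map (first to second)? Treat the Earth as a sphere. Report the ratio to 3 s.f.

2.62

Plate carrée maps x = Rλ, y = Rφ. The meridian scale is h = 1 and the parallel scale is k = 1/cos φ = sec φ.
Areal scale at 68.5°: h·k = 1.000 × 2.729 = 2.729.
Areal scale at 16.3°: h·k = 1.000 × 1.042 = 1.042.
Ratio = 2.729/1.042 ≈ 2.62.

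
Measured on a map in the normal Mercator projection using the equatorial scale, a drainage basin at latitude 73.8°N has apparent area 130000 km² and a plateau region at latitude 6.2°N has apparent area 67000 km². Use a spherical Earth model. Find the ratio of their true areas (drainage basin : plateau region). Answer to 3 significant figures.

On Mercator the areal scale is sec²φ, so true area = apparent × cos²φ.
True area of drainage basin: 130000 × cos²(73.8°) = 130000 × 0.07784 = 10120 km².
True area of plateau region: 67000 × cos²(6.2°) = 67000 × 0.9883 = 66220 km².
Ratio = 10120 / 66220 ≈ 0.153.

0.153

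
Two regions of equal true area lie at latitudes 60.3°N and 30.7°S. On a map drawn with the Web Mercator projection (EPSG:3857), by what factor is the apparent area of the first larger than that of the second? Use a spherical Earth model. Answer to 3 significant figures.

3.01

On Mercator, area is exaggerated by sec²φ = 1/cos²φ.
At 60.3°: sec²(60.3°) = 1/0.4955² = 4.074.
At 30.7°: sec²(30.7°) = 1/0.8599² = 1.353.
Ratio = 4.074/1.353 = cos²(30.7°)/cos²(60.3°) ≈ 3.01.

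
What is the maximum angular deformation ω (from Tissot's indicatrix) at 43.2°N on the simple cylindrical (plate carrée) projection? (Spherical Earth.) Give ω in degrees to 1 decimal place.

For the equirectangular projection with φ₀ = 0 (plate carrée), h = 1 along meridians and k = sec φ along parallels.
At 43.2°: h = 1.000, k = 1.372; principal scales a = 1.372, b = 1.000.
sin(ω/2) = (a − b)/(a + b) = 0.3718/2.372 = 0.1568, so ω = 2 arcsin(0.1568) ≈ 18.0°.

18.0°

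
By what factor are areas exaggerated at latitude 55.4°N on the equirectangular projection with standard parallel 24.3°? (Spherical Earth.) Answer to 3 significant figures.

1.61

With standard parallel φ₀ = 24.3°, the equirectangular projection gives x = Rλ cos φ₀, y = Rφ, so h = 1 and k = cos 24.3° / cos φ.
Areal scale = h·k = 1 × cos φ₀ / cos φ; at 55.4°, h = 1.000, k = 1.605, so h·k = 1.605.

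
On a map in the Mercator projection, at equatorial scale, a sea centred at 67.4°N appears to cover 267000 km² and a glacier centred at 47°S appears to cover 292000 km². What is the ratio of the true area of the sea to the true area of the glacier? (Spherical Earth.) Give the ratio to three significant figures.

0.290

On Mercator the areal scale is sec²φ, so true area = apparent × cos²φ.
True area of sea: 267000 × cos²(67.4°) = 267000 × 0.1477 = 39430 km².
True area of glacier: 292000 × cos²(47°) = 292000 × 0.4651 = 135800 km².
Ratio = 39430 / 135800 ≈ 0.290.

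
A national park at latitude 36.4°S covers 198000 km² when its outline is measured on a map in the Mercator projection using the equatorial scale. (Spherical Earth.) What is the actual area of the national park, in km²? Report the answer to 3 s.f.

128000 km²

Mercator is conformal, so the point scale is isotropic: h = k = sec φ = 1/cos φ.
Areal scale = k² = sec²φ = 1/cos²(36.4°) = 1/0.8049² = 1.544.
True area = apparent / (areal scale) = 198000 / 1.544 ≈ 128000 km².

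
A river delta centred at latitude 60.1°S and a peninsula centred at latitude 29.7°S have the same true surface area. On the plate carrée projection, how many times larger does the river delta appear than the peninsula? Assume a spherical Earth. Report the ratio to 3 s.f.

1.74

For the equirectangular projection with φ₀ = 0 (plate carrée), h = 1 along meridians and k = sec φ along parallels.
Areal scale at 60.1°: h·k = 1.000 × 2.006 = 2.006.
Areal scale at 29.7°: h·k = 1.000 × 1.151 = 1.151.
Ratio = 2.006/1.151 ≈ 1.74.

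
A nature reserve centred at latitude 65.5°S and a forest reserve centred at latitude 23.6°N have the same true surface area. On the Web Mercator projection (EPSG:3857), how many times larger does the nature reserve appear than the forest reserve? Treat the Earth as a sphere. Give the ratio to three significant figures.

4.88

On Mercator, area is exaggerated by sec²φ = 1/cos²φ.
At 65.5°: sec²(65.5°) = 1/0.4147² = 5.815.
At 23.6°: sec²(23.6°) = 1/0.9164² = 1.191.
Ratio = 5.815/1.191 = cos²(23.6°)/cos²(65.5°) ≈ 4.88.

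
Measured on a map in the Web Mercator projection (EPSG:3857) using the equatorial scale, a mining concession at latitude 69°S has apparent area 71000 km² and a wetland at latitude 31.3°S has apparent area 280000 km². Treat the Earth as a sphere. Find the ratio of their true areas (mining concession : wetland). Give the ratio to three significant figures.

Mercator's areal exaggeration is sec²φ; hence true area = (apparent area) · cos²φ.
True area of mining concession: 71000 × cos²(69°) = 71000 × 0.1284 = 9118 km².
True area of wetland: 280000 × cos²(31.3°) = 280000 × 0.7301 = 204400 km².
Ratio = 9118 / 204400 ≈ 0.0446.

0.0446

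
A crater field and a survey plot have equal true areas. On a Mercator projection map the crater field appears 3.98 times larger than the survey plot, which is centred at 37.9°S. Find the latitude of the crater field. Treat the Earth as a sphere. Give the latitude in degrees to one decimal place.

66.7°

On Mercator, (apparent₁)/(apparent₂) = sec²φ₁ / sec²φ₂ when true areas are equal.
cos²φ₂ / cos²φ₁ = 3.98  ⇒  cos φ₁ = cos 37.9° / √3.98 = 0.7891/1.995 = 0.3955.
φ₁ = arccos(0.3955) ≈ 66.7°.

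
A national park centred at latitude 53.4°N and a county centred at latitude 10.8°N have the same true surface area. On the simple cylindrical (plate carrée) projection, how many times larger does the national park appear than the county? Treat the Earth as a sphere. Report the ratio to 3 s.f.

1.65

In the plate carrée (x = Rλ, y = Rφ), meridians are true-scale (h = 1) and parallels are stretched by k = sec φ.
Areal scale at 53.4°: h·k = 1.000 × 1.677 = 1.677.
Areal scale at 10.8°: h·k = 1.000 × 1.018 = 1.018.
Ratio = 1.677/1.018 ≈ 1.65.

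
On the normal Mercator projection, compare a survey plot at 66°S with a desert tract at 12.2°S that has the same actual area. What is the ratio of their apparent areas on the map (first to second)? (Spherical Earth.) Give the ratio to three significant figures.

5.77

Mercator is conformal with k = sec φ, so areal scale = k² = sec²φ.
At 66°: sec²(66°) = 1/0.4067² = 6.045.
At 12.2°: sec²(12.2°) = 1/0.9774² = 1.047.
Ratio = 6.045/1.047 = cos²(12.2°)/cos²(66°) ≈ 5.77.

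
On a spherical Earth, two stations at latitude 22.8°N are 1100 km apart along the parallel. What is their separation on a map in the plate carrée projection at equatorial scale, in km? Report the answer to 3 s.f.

1190 km

Plate carrée maps x = Rλ, y = Rφ. The meridian scale is h = 1 and the parallel scale is k = 1/cos φ = sec φ.
Along the parallel, k = sec 22.8° = 1/0.9219 = 1.085.
Map distance = 1100 × 1.085 ≈ 1190 km.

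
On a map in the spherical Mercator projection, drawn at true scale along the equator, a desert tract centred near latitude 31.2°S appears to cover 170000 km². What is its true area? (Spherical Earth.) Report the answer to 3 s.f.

124000 km²

For Mercator, h = k = sec φ (a conformal cylindrical projection has a single point scale, 1/cos φ).
Areal scale = k² = sec²φ = 1/cos²(31.2°) = 1/0.8554² = 1.367.
True area = apparent / (areal scale) = 170000 / 1.367 ≈ 124000 km².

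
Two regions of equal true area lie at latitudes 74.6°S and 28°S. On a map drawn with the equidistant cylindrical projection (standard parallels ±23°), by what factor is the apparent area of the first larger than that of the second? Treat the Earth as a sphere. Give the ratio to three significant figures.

3.32

In the equirectangular projection with standard parallel φ₀ = 23° (x = Rλ cos φ₀, y = Rφ), meridians are true-scale (h = 1) and the parallel scale is k = cos φ₀ / cos φ.
Areal scale at 74.6°: h·k = 1.000 × 3.466 = 3.466.
Areal scale at 28°: h·k = 1.000 × 1.043 = 1.043.
Ratio = 3.466/1.043 ≈ 3.32.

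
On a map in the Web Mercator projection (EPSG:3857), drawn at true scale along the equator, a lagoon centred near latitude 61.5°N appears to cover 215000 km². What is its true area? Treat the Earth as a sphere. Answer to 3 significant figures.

For Mercator, h = k = sec φ (a conformal cylindrical projection has a single point scale, 1/cos φ).
Areal scale = k² = sec²φ = 1/cos²(61.5°) = 1/0.4772² = 4.392.
True area = apparent / (areal scale) = 215000 / 4.392 ≈ 49000 km².

49000 km²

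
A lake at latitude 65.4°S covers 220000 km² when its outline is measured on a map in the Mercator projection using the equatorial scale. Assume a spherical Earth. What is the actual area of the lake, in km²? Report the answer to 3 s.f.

38100 km²

Mercator is conformal, so the point scale is isotropic: h = k = sec φ = 1/cos φ.
Areal scale = k² = sec²φ = 1/cos²(65.4°) = 1/0.4163² = 5.771.
True area = apparent / (areal scale) = 220000 / 5.771 ≈ 38100 km².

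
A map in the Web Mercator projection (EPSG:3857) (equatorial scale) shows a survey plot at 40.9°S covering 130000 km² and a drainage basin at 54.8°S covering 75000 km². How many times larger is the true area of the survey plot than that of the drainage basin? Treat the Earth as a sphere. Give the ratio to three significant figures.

2.98

On Mercator the areal scale is sec²φ, so true area = apparent × cos²φ.
True area of survey plot: 130000 × cos²(40.9°) = 130000 × 0.5713 = 74270 km².
True area of drainage basin: 75000 × cos²(54.8°) = 75000 × 0.3323 = 24920 km².
Ratio = 74270 / 24920 ≈ 2.98.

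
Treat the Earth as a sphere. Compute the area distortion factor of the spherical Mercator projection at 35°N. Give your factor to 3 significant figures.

For Mercator, h = k = sec φ (a conformal cylindrical projection has a single point scale, 1/cos φ).
Areal scale = k² = sec²φ = 1/cos²(35°) = 1/0.8192² = 1.490.

1.49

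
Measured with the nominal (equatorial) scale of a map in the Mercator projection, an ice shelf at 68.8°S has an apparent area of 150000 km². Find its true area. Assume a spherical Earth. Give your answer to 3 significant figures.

19600 km²

Mercator is conformal, so the point scale is isotropic: h = k = sec φ = 1/cos φ.
Areal scale = k² = sec²φ = 1/cos²(68.8°) = 1/0.3616² = 7.647.
True area = apparent / (areal scale) = 150000 / 7.647 ≈ 19600 km².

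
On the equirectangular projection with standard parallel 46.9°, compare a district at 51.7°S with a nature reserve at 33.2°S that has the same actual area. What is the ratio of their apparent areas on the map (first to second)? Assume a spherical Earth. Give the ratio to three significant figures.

With standard parallel φ₀ = 46.9°, the equirectangular projection gives x = Rλ cos φ₀, y = Rφ, so h = 1 and k = cos 46.9° / cos φ.
Areal scale at 51.7°: h·k = 1.000 × 1.102 = 1.102.
Areal scale at 33.2°: h·k = 1.000 × 0.8166 = 0.8166.
Ratio = 1.102/0.8166 ≈ 1.35.

1.35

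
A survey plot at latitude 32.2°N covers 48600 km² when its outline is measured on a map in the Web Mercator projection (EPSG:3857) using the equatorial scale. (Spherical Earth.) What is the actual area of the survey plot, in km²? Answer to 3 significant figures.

34800 km²

For Mercator, h = k = sec φ (a conformal cylindrical projection has a single point scale, 1/cos φ).
Areal scale = k² = sec²φ = 1/cos²(32.2°) = 1/0.8462² = 1.397.
True area = apparent / (areal scale) = 48600 / 1.397 ≈ 34800 km².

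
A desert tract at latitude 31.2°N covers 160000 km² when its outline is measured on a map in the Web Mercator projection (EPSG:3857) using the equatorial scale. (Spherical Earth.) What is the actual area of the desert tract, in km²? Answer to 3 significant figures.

117000 km²

For Mercator, h = k = sec φ (a conformal cylindrical projection has a single point scale, 1/cos φ).
Areal scale = k² = sec²φ = 1/cos²(31.2°) = 1/0.8554² = 1.367.
True area = apparent / (areal scale) = 160000 / 1.367 ≈ 117000 km².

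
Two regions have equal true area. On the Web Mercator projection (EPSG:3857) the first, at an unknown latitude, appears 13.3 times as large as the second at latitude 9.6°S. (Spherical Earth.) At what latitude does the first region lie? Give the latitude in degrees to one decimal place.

For equal true areas on Mercator, apparent areas scale as sec²φ, so the ratio is cos²φ₂ / cos²φ₁.
cos²φ₂ / cos²φ₁ = 13.3  ⇒  cos φ₁ = cos 9.6° / √13.3 = 0.9860/3.647 = 0.2704.
φ₁ = arccos(0.2704) ≈ 74.3°.

74.3°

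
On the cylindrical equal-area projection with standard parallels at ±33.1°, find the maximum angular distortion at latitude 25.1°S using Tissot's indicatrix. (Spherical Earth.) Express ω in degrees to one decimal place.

8.9°

A cylindrical equal-area projection with standard parallel φ₀ has meridian scale h = cos φ / cos φ₀ and parallel scale k = cos φ₀ / cos φ (so areas are preserved, h·k = 1).
At 25.1°: h = 1.081, k = 0.9251; principal scales a = 1.081, b = 0.9251.
sin(ω/2) = (a − b)/(a + b) = 0.1559/2.006 = 0.07772, so ω = 2 arcsin(0.07772) ≈ 8.9°.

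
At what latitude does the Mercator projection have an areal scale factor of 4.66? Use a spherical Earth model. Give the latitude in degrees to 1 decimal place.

62.4°

Mercator areal scale is sec²φ.
sec²φ = 4.66  ⇒  cos²φ = 0.2146  ⇒  cos φ = 0.4632.
φ = arccos(0.4632) ≈ 62.4°.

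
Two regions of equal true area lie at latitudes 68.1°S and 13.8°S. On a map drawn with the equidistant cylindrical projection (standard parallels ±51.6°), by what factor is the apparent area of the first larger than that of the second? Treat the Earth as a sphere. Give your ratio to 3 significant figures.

In the equirectangular projection with standard parallel φ₀ = 51.6° (x = Rλ cos φ₀, y = Rφ), meridians are true-scale (h = 1) and the parallel scale is k = cos φ₀ / cos φ.
Areal scale at 68.1°: h·k = 1.000 × 1.665 = 1.665.
Areal scale at 13.8°: h·k = 1.000 × 0.6396 = 0.6396.
Ratio = 1.665/0.6396 ≈ 2.60.

2.60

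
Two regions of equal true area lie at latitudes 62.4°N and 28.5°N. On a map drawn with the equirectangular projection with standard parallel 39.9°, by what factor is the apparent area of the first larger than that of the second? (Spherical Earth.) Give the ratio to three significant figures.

1.90

The equidistant cylindrical projection with φ₀ = 39.9° has h = 1 (meridians true) and k = cos φ₀ / cos φ along parallels.
Areal scale at 62.4°: h·k = 1.000 × 1.656 = 1.656.
Areal scale at 28.5°: h·k = 1.000 × 0.8730 = 0.8730.
Ratio = 1.656/0.8730 ≈ 1.90.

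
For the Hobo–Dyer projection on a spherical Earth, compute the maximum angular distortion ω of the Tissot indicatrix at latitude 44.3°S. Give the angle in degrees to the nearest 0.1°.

11.8°

The Hobo–Dyer projection is cylindrical equal-area with φ₀ = 37.5°. For cylindrical equal-area with standard parallel φ₀, h = cos φ / cos φ₀ and k = cos φ₀ / cos φ, so h·k = 1.
At 44.3°: h = 0.9021, k = 1.109; principal scales a = 1.109, b = 0.9021.
sin(ω/2) = (a − b)/(a + b) = 0.2064/2.011 = 0.1027, so ω = 2 arcsin(0.1027) ≈ 11.8°.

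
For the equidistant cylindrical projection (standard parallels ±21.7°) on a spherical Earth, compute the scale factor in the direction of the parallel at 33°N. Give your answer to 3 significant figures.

The equidistant cylindrical projection with φ₀ = 21.7° has h = 1 (meridians true) and k = cos φ₀ / cos φ along parallels.
k = cos 21.7° / cos 33° = 0.9291/0.8387 = 1.108.

1.11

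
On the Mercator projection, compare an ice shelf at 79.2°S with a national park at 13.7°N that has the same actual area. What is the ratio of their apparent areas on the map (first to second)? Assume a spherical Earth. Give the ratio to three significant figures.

26.9

On Mercator, area is exaggerated by sec²φ = 1/cos²φ.
At 79.2°: sec²(79.2°) = 1/0.1874² = 28.48.
At 13.7°: sec²(13.7°) = 1/0.9715² = 1.059.
Ratio = 28.48/1.059 = cos²(13.7°)/cos²(79.2°) ≈ 26.9.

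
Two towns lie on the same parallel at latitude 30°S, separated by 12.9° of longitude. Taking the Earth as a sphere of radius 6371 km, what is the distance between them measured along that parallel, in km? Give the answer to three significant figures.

1240 km

Arc length along a parallel = R cos φ · Δλ (with Δλ in radians).
= 6371 × cos 30° × (12.9° × π/180) = 6371 × 0.8660 × 0.2251 ≈ 1240 km.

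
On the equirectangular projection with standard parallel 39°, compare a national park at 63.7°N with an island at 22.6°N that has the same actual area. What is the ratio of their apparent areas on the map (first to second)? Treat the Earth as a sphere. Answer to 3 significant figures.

With standard parallel φ₀ = 39°, the equirectangular projection gives x = Rλ cos φ₀, y = Rφ, so h = 1 and k = cos 39° / cos φ.
Areal scale at 63.7°: h·k = 1.000 × 1.754 = 1.754.
Areal scale at 22.6°: h·k = 1.000 × 0.8418 = 0.8418.
Ratio = 1.754/0.8418 ≈ 2.08.

2.08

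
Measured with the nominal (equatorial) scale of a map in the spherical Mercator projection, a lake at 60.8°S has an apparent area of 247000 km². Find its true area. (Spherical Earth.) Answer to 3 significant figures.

For Mercator, h = k = sec φ (a conformal cylindrical projection has a single point scale, 1/cos φ).
Areal scale = k² = sec²φ = 1/cos²(60.8°) = 1/0.4879² = 4.202.
True area = apparent / (areal scale) = 247000 / 4.202 ≈ 58800 km².

58800 km²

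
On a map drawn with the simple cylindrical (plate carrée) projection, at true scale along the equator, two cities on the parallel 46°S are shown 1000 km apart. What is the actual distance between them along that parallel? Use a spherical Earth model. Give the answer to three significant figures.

695 km

For the equirectangular projection with φ₀ = 0 (plate carrée), h = 1 along meridians and k = sec φ along parallels.
Along the parallel at 46°, map distances are exaggerated by k = sec 46° = 1.440.
True distance = 1000 / 1.440 = 1000 × cos 46° ≈ 695 km.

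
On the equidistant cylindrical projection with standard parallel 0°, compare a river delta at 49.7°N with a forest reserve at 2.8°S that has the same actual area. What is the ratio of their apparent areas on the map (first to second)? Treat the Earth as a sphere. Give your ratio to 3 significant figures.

1.54

For the equirectangular projection with φ₀ = 0 (plate carrée), h = 1 along meridians and k = sec φ along parallels.
Areal scale at 49.7°: h·k = 1.000 × 1.546 = 1.546.
Areal scale at 2.8°: h·k = 1.000 × 1.001 = 1.001.
Ratio = 1.546/1.001 ≈ 1.54.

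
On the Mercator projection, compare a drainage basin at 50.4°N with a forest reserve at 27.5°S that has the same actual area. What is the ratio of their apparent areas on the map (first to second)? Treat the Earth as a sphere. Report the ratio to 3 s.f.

On Mercator, area is exaggerated by sec²φ = 1/cos²φ.
At 50.4°: sec²(50.4°) = 1/0.6374² = 2.461.
At 27.5°: sec²(27.5°) = 1/0.8870² = 1.271.
Ratio = 2.461/1.271 = cos²(27.5°)/cos²(50.4°) ≈ 1.94.

1.94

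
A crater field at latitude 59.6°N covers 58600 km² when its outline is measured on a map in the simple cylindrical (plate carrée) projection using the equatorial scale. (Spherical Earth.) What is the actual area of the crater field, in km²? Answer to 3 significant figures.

29700 km²

In the plate carrée (x = Rλ, y = Rφ), meridians are true-scale (h = 1) and parallels are stretched by k = sec φ.
Areal scale = h·k = 1 × sec φ; at 59.6°, h = 1.000, k = 1.976, so h·k = 1.976.
True area = apparent / (areal scale) = 58600 / 1.976 ≈ 29700 km².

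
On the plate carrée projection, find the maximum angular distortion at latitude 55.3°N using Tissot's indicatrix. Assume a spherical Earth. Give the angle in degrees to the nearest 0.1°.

31.9°

Plate carrée maps x = Rλ, y = Rφ. The meridian scale is h = 1 and the parallel scale is k = 1/cos φ = sec φ.
At 55.3°: h = 1.000, k = 1.757; principal scales a = 1.757, b = 1.000.
sin(ω/2) = (a − b)/(a + b) = 0.7566/2.757 = 0.2745, so ω = 2 arcsin(0.2745) ≈ 31.9°.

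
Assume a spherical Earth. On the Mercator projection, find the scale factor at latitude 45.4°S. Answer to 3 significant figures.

1.42

For Mercator, h = k = sec φ (a conformal cylindrical projection has a single point scale, 1/cos φ).
k = 1/cos 45.4° = 1/0.7022 = 1.424.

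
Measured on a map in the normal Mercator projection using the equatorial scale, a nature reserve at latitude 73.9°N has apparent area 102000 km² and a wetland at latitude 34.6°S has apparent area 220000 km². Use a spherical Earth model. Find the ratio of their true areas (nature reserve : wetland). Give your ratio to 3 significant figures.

Mercator's areal exaggeration is sec²φ; hence true area = (apparent area) · cos²φ.
True area of nature reserve: 102000 × cos²(73.9°) = 102000 × 0.07690 = 7844 km².
True area of wetland: 220000 × cos²(34.6°) = 220000 × 0.6776 = 149100 km².
Ratio = 7844 / 149100 ≈ 0.0526.

0.0526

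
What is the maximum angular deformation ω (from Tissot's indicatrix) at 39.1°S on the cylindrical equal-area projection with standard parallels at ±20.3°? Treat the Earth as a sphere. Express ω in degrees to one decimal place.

21.6°

A cylindrical equal-area projection with standard parallel φ₀ has meridian scale h = cos φ / cos φ₀ and parallel scale k = cos φ₀ / cos φ (so areas are preserved, h·k = 1).
At 39.1°: h = 0.8274, k = 1.209; principal scales a = 1.209, b = 0.8274.
sin(ω/2) = (a − b)/(a + b) = 0.3811/2.036 = 0.1872, so ω = 2 arcsin(0.1872) ≈ 21.6°.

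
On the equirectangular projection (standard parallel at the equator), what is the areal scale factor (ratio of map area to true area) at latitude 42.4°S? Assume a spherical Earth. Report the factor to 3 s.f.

Plate carrée maps x = Rλ, y = Rφ. The meridian scale is h = 1 and the parallel scale is k = 1/cos φ = sec φ.
Areal scale = h·k = 1 × sec φ; at 42.4°, h = 1.000, k = 1.354, so h·k = 1.354.

1.35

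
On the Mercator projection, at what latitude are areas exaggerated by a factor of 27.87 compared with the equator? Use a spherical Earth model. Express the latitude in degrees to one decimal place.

Mercator areal scale is sec²φ.
sec²φ = 27.87  ⇒  cos²φ = 0.03588  ⇒  cos φ = 0.1894.
φ = arccos(0.1894) ≈ 79.1°.

79.1°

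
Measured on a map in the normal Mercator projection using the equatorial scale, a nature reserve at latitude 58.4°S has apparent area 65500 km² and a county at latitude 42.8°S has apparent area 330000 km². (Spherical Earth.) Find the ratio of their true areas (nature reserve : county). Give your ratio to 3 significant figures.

On Mercator the areal scale is sec²φ, so true area = apparent × cos²φ.
True area of nature reserve: 65500 × cos²(58.4°) = 65500 × 0.2746 = 17980 km².
True area of county: 330000 × cos²(42.8°) = 330000 × 0.5384 = 177700 km².
Ratio = 17980 / 177700 ≈ 0.101.

0.101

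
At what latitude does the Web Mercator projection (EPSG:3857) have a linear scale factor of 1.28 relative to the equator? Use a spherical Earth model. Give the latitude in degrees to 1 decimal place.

38.6°

Mercator scale is k = sec φ = 1/cos φ.
1/cos φ = 1.28  ⇒  cos φ = 0.7812  ⇒  φ = arccos(0.7812) ≈ 38.6°.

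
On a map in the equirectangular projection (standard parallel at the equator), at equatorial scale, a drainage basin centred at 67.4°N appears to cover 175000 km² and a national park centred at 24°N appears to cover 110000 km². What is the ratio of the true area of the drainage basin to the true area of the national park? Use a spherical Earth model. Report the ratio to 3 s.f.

On the plate carrée, areal scale = h·k = 1 × sec φ, so true area = apparent × cos φ.
True area of drainage basin: 175000 × cos(67.4°) = 175000 × 0.3843 = 67250 km².
True area of national park: 110000 × cos(24°) = 110000 × 0.9135 = 100500 km².
Ratio = 67250 / 100500 ≈ 0.669.

0.669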